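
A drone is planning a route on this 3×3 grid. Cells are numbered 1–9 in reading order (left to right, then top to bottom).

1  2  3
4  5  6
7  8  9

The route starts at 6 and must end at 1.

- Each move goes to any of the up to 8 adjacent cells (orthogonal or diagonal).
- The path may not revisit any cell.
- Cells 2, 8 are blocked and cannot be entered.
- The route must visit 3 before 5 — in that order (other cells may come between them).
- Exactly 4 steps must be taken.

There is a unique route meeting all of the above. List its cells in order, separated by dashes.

The waypoints must appear in the order 3, 5, with no cell reused.
Route from 6: up to 3, down-left to 5, left to 4, up to 1 — 4 moves in all.
Check: order respected (3 at step 1, 5 at step 2); 4 moves as required.

6 - 3 - 5 - 4 - 1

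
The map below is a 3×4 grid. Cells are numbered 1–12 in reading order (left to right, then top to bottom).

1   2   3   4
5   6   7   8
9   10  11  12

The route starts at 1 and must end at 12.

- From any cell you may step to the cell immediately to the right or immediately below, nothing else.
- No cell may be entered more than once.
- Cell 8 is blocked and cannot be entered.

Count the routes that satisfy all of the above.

6

A right/down-only route from 1 to 12 makes exactly 2 down-moves and 3 right-moves in some order.
With no other constraints that would be C(5,2) = 10 routes.
Subtract routes through each blocked cell (inclusion–exclusion for overlaps): − through 8: 4 → 6.
That gives 6 routes.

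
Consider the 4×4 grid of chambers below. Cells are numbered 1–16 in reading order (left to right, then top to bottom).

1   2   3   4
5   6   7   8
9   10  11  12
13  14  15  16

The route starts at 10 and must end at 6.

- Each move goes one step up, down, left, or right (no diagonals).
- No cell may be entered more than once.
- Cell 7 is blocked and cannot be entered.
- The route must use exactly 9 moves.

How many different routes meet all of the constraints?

Need simple routes of exactly 9 moves from 10 to 6 (Manhattan distance 1, so 4 moves are spent on a detour and 4 undoing it).
Enumerating: 10 14 15 11 12 8 4 3 2 6 | 10 14 15 16 12 8 4 3 2 6 | 10 11 15 14 13 9 5 1 2 6 | 10 11 15 16 12 8 4 3 2 6 | 10 11 12 8 4 3 2 1 5 6 | 10 11 12 16 15 14 13 9 5 6.
That gives 6 routes.

6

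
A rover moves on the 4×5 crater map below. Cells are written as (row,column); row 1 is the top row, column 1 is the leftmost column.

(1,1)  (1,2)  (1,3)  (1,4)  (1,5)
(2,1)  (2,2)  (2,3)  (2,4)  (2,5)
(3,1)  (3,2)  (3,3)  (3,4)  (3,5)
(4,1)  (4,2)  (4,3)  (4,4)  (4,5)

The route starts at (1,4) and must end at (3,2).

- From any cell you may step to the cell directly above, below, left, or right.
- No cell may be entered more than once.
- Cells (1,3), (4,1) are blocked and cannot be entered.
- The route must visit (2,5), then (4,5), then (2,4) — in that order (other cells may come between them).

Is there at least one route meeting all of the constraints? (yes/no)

One route that works: (1,4) → (1,5) → (2,5) → (3,5) → (4,5) → (4,4) → (3,4) → (2,4) → (2,3) → (3,3) → (3,2).

yes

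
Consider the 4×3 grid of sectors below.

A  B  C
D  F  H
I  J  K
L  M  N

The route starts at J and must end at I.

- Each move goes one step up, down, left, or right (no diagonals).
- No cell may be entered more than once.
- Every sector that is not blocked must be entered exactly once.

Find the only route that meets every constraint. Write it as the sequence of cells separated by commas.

J, F, D, A, B, C, H, K, N, M, L, I

Need to visit all 12 open cells exactly once, starting at J and ending at I.
Route from J: up 1 to F, left 1 to D, up 1 to A, right 2 to C, down 3 to N, left 2 to L, up 1 to I — 11 moves in all.
Check: all 12 open cells covered.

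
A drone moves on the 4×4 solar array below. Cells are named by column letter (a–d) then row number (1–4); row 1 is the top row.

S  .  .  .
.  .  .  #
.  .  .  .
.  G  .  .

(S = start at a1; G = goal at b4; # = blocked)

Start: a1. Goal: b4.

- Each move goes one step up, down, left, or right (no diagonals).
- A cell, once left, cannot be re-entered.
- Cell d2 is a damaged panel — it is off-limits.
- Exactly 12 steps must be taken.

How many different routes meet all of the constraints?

Need simple routes of exactly 12 moves from a1 to b4 (Manhattan distance 4, so 4 moves are spent on a detour and 4 undoing it).
Enumerating: a1 a2 a3 b3 b2 b1 c1 c2 c3 d3 d4 c4 b4 | a1 b1 c1 c2 b2 a2 a3 b3 c3 d3 d4 c4 b4.
That gives 2 routes.

2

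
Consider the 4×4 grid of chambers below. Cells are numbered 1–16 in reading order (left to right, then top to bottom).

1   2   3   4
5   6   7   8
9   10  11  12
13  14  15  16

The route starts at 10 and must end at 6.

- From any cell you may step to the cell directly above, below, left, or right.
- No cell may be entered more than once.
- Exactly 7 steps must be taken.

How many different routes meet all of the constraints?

Need simple routes of exactly 7 moves from 10 to 6 (Manhattan distance 1, so 3 moves are spent on a detour and 3 undoing it).
Branch systematically from the start, pruning whenever the remaining move budget drops below the Manhattan distance to 6 or differs from it in parity. Grouping the completions by first move — via 14: 5; via 9: 2; via 11: 7 (no valid completion starts via 6) — and summing: 5 + 2 + 7 = 14.
That gives 14 routes.

14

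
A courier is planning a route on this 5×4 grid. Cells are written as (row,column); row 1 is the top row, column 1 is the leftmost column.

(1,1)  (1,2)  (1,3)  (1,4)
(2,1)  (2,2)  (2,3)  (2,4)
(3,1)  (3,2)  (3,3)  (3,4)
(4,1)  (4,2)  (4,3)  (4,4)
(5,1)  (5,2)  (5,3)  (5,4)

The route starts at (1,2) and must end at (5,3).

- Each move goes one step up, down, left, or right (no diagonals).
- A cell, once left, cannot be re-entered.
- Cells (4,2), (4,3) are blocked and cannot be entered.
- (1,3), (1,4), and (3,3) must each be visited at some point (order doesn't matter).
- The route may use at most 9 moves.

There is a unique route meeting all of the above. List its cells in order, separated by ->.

(1,2) -> (1,3) -> (1,4) -> (2,4) -> (2,3) -> (3,3) -> (3,4) -> (4,4) -> (5,4) -> (5,3)

The 9-move cap with required stops at (1,3), (1,4), (3,3) leaves no slack for detours.
Route from (1,2): right 2 to (1,4), down 1 to (2,4), left 1 to (2,3), down 1 to (3,3), right 1 to (3,4), down 2 to (5,4), left 1 to (5,3) — 9 moves in all.
Check: all required cells visited; 9 ≤ 9 moves.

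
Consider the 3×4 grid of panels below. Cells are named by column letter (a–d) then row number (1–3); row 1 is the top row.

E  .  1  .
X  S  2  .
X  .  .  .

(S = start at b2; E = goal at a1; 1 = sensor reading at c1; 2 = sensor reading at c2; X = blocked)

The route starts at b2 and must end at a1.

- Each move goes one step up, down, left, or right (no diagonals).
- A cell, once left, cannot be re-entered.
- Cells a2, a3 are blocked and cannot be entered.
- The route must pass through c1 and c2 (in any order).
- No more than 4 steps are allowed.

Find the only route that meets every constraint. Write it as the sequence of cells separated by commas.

The 4-move cap with required stops at c1, c2 leaves no slack for detours.
Route from b2: right to c2, up to c1, 2× left (reaching a1) — 4 moves in all.
Check: all required cells visited; 4 ≤ 4 moves.

b2, c2, c1, b1, a1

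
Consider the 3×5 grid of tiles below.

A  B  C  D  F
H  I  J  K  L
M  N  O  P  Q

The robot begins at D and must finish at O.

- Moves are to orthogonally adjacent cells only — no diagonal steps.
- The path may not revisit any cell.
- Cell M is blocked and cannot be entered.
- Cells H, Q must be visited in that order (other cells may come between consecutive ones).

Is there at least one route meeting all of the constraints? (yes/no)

One route that works: D → C → B → A → H → I → J → K → L → Q → P → O.

yes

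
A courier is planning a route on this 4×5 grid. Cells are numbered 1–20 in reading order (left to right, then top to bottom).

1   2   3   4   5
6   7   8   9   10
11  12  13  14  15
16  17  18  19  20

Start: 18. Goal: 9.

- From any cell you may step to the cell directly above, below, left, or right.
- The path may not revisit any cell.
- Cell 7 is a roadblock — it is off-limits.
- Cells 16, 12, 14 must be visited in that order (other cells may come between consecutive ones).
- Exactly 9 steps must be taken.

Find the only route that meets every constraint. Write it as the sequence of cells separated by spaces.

The waypoints must appear in the order 16, 12, 14, with no cell reused.
Route from 18: 2× left (reaching 16), up to 11, 4× right (reaching 15), up to 10, left to 9 — 9 moves in all.
Check: order respected (16 at step 2, 12 at step 4, 14 at step 6); 9 moves as required.

18 17 16 11 12 13 14 15 10 9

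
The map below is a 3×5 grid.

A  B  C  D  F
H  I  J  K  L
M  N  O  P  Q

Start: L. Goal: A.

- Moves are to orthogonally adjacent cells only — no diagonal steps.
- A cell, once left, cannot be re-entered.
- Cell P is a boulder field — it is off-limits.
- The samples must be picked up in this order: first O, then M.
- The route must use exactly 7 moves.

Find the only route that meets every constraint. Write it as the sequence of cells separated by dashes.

The waypoints must appear in the order O, M, with no cell reused.
Route from L: 2× left (reaching J), down to O, 2× left (reaching M), 2× up (reaching A) — 7 moves in all.
Check: order respected (O at step 3, M at step 5); 7 moves as required.

L - K - J - O - N - M - H - A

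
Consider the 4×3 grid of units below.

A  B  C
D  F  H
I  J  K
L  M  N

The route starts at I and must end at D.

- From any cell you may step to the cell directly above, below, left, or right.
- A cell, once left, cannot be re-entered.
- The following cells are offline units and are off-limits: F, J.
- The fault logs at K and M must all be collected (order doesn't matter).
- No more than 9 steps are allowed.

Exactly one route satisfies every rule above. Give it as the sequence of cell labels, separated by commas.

The budget equals the shortest possible length, so every move has to be on a shortest route through the required cells.
Route from I: down 1 to L, right 2 to N, up 3 to C, left 2 to A, down 1 to D — 9 moves in all.
Check: all required cells visited; 9 ≤ 9 moves.

I, L, M, N, K, H, C, B, A, D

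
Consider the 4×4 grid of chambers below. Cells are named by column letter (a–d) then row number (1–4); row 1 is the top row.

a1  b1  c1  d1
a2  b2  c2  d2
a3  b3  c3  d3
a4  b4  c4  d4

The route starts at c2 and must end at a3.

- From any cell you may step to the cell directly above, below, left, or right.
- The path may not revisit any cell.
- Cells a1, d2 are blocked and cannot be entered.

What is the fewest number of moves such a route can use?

3

The Manhattan distance from c2 to a3 is |2−3| + |3−1| = 3, so at least 3 moves are needed.
A route of 3 moves achieves this: c2 → c3 → b3 → a3.
Since 3 matches the lower bound, it is optimal.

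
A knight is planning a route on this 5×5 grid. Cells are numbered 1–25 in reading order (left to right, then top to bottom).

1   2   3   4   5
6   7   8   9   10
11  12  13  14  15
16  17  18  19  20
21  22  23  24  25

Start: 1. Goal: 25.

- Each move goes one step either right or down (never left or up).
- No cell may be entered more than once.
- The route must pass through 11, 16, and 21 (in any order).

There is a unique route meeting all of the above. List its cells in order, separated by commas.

Moves only go right or down, so the column and row indices never decrease.
Route from 1: down 4 to 21, right 4 to 25 — 8 moves in all.
Check: all required cells visited.

1, 6, 11, 16, 21, 22, 23, 24, 25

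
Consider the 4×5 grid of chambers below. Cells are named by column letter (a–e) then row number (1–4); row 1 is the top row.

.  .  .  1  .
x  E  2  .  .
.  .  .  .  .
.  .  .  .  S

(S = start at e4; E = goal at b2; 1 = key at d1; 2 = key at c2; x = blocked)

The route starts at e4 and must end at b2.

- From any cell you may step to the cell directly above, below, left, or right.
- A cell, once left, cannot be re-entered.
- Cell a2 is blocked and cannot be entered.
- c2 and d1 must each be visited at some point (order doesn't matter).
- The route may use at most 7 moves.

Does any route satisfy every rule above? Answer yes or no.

One route that works: e4 → e3 → e2 → e1 → d1 → d2 → c2 → b2.

yes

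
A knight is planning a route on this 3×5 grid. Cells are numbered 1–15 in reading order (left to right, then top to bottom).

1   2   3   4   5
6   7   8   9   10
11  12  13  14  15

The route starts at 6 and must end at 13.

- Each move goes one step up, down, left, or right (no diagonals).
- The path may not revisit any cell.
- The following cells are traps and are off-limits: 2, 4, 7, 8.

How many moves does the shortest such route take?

The Manhattan distance from 6 to 13 is |2−3| + |1−3| = 3, so at least 3 moves are needed.
A route of 3 moves achieves this: 6 → 11 → 12 → 13.
Since 3 matches the lower bound, it is optimal.

3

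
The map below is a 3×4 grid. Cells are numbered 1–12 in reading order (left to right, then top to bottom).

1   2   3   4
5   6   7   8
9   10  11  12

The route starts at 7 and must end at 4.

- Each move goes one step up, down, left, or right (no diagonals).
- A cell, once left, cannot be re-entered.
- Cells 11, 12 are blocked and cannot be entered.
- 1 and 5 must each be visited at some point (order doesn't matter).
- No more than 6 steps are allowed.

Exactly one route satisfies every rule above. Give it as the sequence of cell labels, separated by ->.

7 -> 6 -> 5 -> 1 -> 2 -> 3 -> 4

Any route must reach 1 and 5 and still end at 4 within 6 moves, so the order of the required stops is forced.
Route from 7: left 2 to 5, up 1 to 1, right 3 to 4 — 6 moves in all.
Check: all required cells visited; 6 ≤ 6 moves.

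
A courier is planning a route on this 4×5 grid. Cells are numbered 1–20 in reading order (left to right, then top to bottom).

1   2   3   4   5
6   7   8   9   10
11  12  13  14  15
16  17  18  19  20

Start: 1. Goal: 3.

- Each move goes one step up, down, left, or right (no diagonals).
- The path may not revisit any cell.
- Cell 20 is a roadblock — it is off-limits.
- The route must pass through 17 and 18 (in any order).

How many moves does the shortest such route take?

Any route passes through 17 and 18 in some order between 1 and 3. Summing Manhattan distances along each leg and taking the cheapest ordering (1 → 17 → 18 → 3) gives a lower bound of 4 + 1 + 3 = 8 moves.
A route of 8 moves achieves this: 1 → 6 → 11 → 16 → 17 → 18 → 13 → 8 → 3.
Since 8 matches the lower bound, it is optimal.

8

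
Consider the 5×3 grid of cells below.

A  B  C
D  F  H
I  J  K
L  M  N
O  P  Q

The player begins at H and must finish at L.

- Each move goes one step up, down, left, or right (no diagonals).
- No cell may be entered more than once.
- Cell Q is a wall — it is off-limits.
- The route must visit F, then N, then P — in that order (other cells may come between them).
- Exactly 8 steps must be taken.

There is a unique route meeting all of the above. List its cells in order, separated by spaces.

The waypoints must appear in the order F, N, P, with no cell reused.
Route from H: left 1 to F, down 1 to J, right 1 to K, down 1 to N, left 1 to M, down 1 to P, left 1 to O, up 1 to L — 8 moves in all.
Check: order respected (F at step 1, N at step 4, P at step 6); 8 moves as required.

H F J K N M P O L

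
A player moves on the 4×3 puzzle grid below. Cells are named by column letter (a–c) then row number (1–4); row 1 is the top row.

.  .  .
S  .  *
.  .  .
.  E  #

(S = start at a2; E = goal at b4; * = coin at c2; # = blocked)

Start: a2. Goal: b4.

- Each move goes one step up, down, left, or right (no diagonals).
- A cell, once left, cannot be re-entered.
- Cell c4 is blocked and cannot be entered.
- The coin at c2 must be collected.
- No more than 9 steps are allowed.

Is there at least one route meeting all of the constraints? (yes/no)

One route that works: a2 → b2 → c2 → c3 → b3 → b4.

yes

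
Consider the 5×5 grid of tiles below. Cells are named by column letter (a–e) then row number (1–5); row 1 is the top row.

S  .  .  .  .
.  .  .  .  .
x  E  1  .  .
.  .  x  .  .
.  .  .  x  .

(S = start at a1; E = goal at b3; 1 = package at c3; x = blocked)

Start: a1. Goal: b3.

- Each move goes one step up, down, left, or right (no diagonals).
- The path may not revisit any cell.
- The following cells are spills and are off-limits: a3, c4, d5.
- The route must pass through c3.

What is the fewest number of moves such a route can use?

5

Any route passes through c3 somewhere between a1 and b3. Summing Manhattan distances along the two legs (a1 → c3 → b3) gives a lower bound of 4 + 1 = 5 moves.
A route of 5 moves achieves this: a1 → a2 → b2 → c2 → c3 → b3.
Since 5 matches the lower bound, it is optimal.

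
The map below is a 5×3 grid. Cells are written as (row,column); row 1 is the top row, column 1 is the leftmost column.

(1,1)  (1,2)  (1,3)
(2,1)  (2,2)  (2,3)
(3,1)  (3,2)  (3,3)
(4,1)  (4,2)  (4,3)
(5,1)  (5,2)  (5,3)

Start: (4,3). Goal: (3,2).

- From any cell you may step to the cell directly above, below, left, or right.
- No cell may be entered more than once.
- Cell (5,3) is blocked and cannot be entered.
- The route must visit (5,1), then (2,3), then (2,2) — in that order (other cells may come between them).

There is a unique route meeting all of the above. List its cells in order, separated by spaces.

The waypoints must appear in the order (5,1), (2,3), (2,2), with no cell reused.
Route from (4,3): left 1 to (4,2), down 1 to (5,2), left 1 to (5,1), up 4 to (1,1), right 2 to (1,3), down 1 to (2,3), left 1 to (2,2), down 1 to (3,2) — 12 moves in all.
Check: order respected ((5,1) at step 3, (2,3) at step 10, (2,2) at step 11).

(4,3) (4,2) (5,2) (5,1) (4,1) (3,1) (2,1) (1,1) (1,2) (1,3) (2,3) (2,2) (3,2)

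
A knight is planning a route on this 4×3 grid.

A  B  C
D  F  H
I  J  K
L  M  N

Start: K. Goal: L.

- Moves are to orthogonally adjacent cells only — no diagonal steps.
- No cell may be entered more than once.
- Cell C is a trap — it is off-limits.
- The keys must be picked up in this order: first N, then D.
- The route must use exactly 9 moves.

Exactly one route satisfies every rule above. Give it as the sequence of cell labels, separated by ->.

The waypoints must appear in the order N, D, with no cell reused.
Route from K: down 1 to N, left 1 to M, up 3 to B, left 1 to A, down 3 to L — 9 moves in all.
Check: order respected (N at step 1, D at step 7); 9 moves as required.

K -> N -> M -> J -> F -> B -> A -> D -> I -> L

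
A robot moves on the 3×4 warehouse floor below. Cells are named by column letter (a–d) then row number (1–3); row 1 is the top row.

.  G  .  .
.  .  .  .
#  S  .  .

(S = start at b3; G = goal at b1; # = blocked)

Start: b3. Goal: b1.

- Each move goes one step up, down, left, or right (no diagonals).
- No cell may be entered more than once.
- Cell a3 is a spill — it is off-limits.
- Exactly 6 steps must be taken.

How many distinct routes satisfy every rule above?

6

Need simple routes of exactly 6 moves from b3 to b1 (Manhattan distance 2, so 2 moves are spent on a detour and 2 undoing it).
Enumerating: b3 b2 c2 d2 d1 c1 b1 | b3 c3 c2 b2 a2 a1 b1 | b3 c3 c2 d2 d1 c1 b1 | b3 c3 d3 d2 d1 c1 b1 | b3 c3 d3 d2 c2 c1 b1 | b3 c3 d3 d2 c2 b2 b1.
That gives 6 routes.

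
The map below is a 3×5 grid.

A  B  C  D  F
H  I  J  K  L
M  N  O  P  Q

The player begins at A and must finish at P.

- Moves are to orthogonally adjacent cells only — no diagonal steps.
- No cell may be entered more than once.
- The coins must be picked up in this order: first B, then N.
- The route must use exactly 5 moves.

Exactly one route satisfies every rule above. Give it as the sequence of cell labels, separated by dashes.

A - B - I - N - O - P

The waypoints must appear in the order B, N, with no cell reused.
Route from A: right 1 to B, down 2 to N, right 2 to P — 5 moves in all.
Check: order respected (B at step 1, N at step 3); 5 moves as required.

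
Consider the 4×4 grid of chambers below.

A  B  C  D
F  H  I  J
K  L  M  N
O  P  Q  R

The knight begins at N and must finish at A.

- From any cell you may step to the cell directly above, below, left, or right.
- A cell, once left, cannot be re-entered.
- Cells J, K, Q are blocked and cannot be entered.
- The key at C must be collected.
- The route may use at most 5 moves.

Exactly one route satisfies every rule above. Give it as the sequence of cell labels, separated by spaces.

N M I C B A

The 5-move cap with required stops at C leaves no slack for detours.
Route from N: left to M, 2× up (reaching C), 2× left (reaching A) — 5 moves in all.
Check: all required cells visited; 5 ≤ 5 moves.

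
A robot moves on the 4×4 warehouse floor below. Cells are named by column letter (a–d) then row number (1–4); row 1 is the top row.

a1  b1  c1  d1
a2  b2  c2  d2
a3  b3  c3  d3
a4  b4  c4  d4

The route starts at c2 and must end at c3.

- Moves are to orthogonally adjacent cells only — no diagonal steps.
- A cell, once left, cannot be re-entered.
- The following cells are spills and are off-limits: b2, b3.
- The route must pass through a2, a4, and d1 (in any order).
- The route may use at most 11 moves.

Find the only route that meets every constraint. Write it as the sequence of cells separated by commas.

c2, d2, d1, c1, b1, a1, a2, a3, a4, b4, c4, c3

The budget equals the shortest possible length, so every move has to be on a shortest route through the required cells.
Route from c2: right 1 to d2, up 1 to d1, left 3 to a1, down 3 to a4, right 2 to c4, up 1 to c3 — 11 moves in all.
Check: all required cells visited; 11 ≤ 11 moves.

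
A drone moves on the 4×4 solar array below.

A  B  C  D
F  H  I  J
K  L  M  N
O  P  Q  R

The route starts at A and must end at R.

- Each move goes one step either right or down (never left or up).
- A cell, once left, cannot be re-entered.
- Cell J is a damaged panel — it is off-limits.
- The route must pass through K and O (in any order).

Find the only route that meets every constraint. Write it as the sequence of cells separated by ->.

Moves only go right or down, so the column and row indices never decrease.
Route from A: 3× down (reaching O), 3× right (reaching R) — 6 moves in all.
Check: all required cells visited.

A -> F -> K -> O -> P -> Q -> R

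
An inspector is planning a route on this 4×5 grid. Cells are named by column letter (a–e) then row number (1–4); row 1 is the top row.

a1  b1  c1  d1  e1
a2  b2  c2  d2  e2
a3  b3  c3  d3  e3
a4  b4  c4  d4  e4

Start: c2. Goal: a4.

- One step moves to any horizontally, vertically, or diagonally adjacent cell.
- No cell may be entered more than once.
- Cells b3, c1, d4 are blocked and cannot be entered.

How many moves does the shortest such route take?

With diagonal moves allowed, the Chebyshev distance max(|Δrow|,|Δcol|) from c2 to a4 is 2, so at least 2 moves are needed.
That bound ignores the blocked cells. Measuring each leg by the fewest moves that actually steer around them (c2→a4: 3) raises the lower bound to 3.
A route of 3 moves exists: c2 → b2 → a3 → a4.
Since 3 matches that lower bound, it is optimal.

3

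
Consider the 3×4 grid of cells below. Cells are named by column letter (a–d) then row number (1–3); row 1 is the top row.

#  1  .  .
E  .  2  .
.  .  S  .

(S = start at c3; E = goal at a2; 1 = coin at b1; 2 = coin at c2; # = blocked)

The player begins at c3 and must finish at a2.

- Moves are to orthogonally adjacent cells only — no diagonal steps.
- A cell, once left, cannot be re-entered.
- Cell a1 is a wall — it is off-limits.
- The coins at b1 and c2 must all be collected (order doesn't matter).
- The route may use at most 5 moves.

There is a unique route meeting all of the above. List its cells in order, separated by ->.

c3 -> c2 -> c1 -> b1 -> b2 -> a2

The 5-move cap with required stops at b1, c2 leaves no slack for detours.
Route from c3: up 2 to c1, left 1 to b1, down 1 to b2, left 1 to a2 — 5 moves in all.
Check: all required cells visited; 5 ≤ 5 moves.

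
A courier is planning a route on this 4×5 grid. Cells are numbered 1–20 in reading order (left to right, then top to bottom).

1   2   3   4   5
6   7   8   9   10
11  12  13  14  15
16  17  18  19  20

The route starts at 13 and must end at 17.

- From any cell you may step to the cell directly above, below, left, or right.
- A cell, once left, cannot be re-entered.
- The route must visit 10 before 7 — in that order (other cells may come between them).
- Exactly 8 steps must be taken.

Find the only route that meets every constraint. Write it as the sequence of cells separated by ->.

13 -> 14 -> 15 -> 10 -> 9 -> 8 -> 7 -> 12 -> 17

The waypoints must appear in the order 10, 7, with no cell reused.
Route from 13: right 2 to 15, up 1 to 10, left 3 to 7, down 2 to 17 — 8 moves in all.
Check: order respected (10 at step 3, 7 at step 6); 8 moves as required.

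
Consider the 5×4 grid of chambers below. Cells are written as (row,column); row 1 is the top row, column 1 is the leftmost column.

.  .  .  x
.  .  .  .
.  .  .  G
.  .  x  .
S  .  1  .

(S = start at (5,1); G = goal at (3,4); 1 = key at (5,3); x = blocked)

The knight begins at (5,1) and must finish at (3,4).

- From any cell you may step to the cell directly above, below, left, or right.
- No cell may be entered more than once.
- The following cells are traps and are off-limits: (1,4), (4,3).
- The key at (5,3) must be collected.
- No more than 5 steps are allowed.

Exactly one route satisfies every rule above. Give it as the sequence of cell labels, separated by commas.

(5,1), (5,2), (5,3), (5,4), (4,4), (3,4)

The budget equals the shortest possible length, so every move has to be on a shortest route through the required cells.
Route from (5,1): 3× right (reaching (5,4)), 2× up (reaching (3,4)) — 5 moves in all.
Check: all required cells visited; 5 ≤ 5 moves.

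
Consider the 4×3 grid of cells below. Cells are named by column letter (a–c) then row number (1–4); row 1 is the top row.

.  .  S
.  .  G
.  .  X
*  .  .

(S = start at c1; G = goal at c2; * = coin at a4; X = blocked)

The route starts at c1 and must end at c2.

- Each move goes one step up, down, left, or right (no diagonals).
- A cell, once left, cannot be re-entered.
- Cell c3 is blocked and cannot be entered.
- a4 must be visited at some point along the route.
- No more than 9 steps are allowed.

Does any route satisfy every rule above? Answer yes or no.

One route that works: c1 → b1 → a1 → a2 → a3 → a4 → b4 → b3 → b2 → c2.

yes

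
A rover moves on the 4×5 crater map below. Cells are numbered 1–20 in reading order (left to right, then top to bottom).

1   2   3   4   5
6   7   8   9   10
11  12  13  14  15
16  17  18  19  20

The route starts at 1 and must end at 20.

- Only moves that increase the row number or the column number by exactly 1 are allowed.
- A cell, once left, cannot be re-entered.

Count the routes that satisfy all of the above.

35

A right/down-only route from 1 to 20 makes exactly 3 down-moves and 4 right-moves in some order.
With no other constraints that would be C(7,3) = 35 routes.
That gives 35 routes.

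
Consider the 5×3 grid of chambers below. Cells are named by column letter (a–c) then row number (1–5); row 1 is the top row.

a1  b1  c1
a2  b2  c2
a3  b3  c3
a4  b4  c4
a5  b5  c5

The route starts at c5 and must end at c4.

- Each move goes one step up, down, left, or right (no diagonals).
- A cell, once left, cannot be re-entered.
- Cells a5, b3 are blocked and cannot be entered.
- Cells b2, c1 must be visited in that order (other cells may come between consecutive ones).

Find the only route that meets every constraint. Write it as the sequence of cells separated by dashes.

The waypoints must appear in the order b2, c1, with no cell reused.
Route from c5: left 1 to b5, up 1 to b4, left 1 to a4, up 2 to a2, right 1 to b2, up 1 to b1, right 1 to c1, down 3 to c4 — 11 moves in all.
Check: order respected (b2 at step 6, c1 at step 8).

c5 - b5 - b4 - a4 - a3 - a2 - b2 - b1 - c1 - c2 - c3 - c4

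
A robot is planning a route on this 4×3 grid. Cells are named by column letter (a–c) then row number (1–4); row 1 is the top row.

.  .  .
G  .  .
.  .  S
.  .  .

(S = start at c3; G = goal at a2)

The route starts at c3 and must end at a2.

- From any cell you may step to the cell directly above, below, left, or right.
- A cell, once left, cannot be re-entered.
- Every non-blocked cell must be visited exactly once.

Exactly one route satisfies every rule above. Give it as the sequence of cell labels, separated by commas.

c3, c4, b4, a4, a3, b3, b2, c2, c1, b1, a1, a2

Need to visit all 12 open cells exactly once, starting at c3 and ending at a2.
Cell c4 has only two open neighbours (c3 and b4), so the path must pass straight through it: one of those is the cell it's entered from and the other is where it exits.
Route from c3: down to c4, 2× left (reaching a4), up to a3, right to b3, up to b2, right to c2, up to c1, 2× left (reaching a1), down to a2 — 11 moves in all.
Check: all 12 open cells covered.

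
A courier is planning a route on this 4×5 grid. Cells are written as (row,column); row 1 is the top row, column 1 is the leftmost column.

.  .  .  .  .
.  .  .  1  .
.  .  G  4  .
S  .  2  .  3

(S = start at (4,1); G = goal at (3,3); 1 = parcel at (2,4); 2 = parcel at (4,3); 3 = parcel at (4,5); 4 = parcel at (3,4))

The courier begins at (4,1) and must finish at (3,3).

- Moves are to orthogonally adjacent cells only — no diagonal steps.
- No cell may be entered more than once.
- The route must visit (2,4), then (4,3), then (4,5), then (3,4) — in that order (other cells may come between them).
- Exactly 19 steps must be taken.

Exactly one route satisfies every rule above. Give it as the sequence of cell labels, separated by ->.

The waypoints must appear in the order (2,4), (4,3), (4,5), (3,4), with no cell reused.
Route from (4,1): up 3 to (1,1), right 4 to (1,5), down 1 to (2,5), left 3 to (2,2), down 2 to (4,2), right 3 to (4,5), up 1 to (3,5), left 2 to (3,3) — 19 moves in all.
Check: order respected (1 at step 9, 2 at step 14, 3 at step 16, 4 at step 18); 19 moves as required.

(4,1) -> (3,1) -> (2,1) -> (1,1) -> (1,2) -> (1,3) -> (1,4) -> (1,5) -> (2,5) -> (2,4) -> (2,3) -> (2,2) -> (3,2) -> (4,2) -> (4,3) -> (4,4) -> (4,5) -> (3,5) -> (3,4) -> (3,3)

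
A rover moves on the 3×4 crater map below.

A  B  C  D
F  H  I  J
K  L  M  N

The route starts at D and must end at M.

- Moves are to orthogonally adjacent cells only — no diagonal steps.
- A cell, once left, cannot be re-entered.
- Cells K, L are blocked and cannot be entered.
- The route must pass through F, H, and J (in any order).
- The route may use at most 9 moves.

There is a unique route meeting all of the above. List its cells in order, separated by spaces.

D C B A F H I J N M

The 9-move cap with required stops at F, H, J leaves no slack for detours.
Route from D: left 3 to A, down 1 to F, right 3 to J, down 1 to N, left 1 to M — 9 moves in all.
Check: all required cells visited; 9 ≤ 9 moves.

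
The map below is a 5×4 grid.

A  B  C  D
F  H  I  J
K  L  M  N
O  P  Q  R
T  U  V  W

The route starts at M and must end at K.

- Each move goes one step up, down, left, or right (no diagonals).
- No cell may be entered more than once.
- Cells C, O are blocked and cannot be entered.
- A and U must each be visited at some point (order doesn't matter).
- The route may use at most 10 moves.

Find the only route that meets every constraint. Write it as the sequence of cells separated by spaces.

The 10-move cap with required stops at A, U leaves no slack for detours.
Route from M: 2× down (reaching V), left to U, 4× up (reaching B), left to A, 2× down (reaching K) — 10 moves in all.
Check: all required cells visited; 10 ≤ 10 moves.

M Q V U P L H B A F K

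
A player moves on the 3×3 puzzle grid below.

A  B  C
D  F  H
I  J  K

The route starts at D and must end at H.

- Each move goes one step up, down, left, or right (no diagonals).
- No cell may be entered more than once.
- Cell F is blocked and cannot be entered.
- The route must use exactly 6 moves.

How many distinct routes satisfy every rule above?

0

Need simple routes of exactly 6 moves from D to H (Manhattan distance 2, so 2 moves are spent on a detour and 2 undoing it).
No route satisfies every constraint, so the count is 0.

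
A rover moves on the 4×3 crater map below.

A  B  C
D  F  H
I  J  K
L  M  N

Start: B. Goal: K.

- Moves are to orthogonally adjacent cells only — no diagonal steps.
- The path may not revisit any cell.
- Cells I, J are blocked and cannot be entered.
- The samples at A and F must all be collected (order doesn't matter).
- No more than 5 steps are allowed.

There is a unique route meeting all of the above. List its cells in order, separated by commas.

B, A, D, F, H, K

Any route must reach A and F and still end at K within 5 moves, so the order of the required stops is forced.
Route from B: left to A, down to D, 2× right (reaching H), down to K — 5 moves in all.
Check: all required cells visited; 5 ≤ 5 moves.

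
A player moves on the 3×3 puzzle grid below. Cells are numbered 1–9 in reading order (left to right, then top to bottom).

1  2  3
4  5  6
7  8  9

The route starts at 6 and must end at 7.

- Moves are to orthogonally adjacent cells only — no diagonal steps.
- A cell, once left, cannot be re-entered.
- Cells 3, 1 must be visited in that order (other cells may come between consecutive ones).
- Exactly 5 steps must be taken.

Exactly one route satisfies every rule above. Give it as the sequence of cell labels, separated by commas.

6, 3, 2, 1, 4, 7

The waypoints must appear in the order 3, 1, with no cell reused.
Route from 6: up 1 to 3, left 2 to 1, down 2 to 7 — 5 moves in all.
Check: order respected (3 at step 1, 1 at step 3); 5 moves as required.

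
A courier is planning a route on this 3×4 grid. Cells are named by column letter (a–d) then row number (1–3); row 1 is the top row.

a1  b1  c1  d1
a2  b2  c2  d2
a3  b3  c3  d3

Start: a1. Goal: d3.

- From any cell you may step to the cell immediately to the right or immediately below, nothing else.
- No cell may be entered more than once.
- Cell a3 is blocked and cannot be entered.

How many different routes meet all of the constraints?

A right/down-only route from a1 to d3 makes exactly 2 down-moves and 3 right-moves in some order.
With no other constraints that would be C(5,2) = 10 routes.
Subtract routes through each blocked cell (inclusion–exclusion for overlaps): − through a3: 1 → 9.
That gives 9 routes.

9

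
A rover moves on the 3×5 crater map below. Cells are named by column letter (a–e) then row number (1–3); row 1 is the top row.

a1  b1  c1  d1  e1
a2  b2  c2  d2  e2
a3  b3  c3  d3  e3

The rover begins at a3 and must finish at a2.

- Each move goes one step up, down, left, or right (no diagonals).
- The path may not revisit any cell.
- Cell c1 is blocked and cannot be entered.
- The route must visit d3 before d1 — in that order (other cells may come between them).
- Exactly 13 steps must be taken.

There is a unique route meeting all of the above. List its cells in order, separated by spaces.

a3 b3 c3 d3 e3 e2 e1 d1 d2 c2 b2 b1 a1 a2

The waypoints must appear in the order d3, d1, with no cell reused.
Route from a3: 4× right (reaching e3), 2× up (reaching e1), left to d1, down to d2, 2× left (reaching b2), up to b1, left to a1, down to a2 — 13 moves in all.
Check: order respected (d3 at step 3, d1 at step 7); 13 moves as required.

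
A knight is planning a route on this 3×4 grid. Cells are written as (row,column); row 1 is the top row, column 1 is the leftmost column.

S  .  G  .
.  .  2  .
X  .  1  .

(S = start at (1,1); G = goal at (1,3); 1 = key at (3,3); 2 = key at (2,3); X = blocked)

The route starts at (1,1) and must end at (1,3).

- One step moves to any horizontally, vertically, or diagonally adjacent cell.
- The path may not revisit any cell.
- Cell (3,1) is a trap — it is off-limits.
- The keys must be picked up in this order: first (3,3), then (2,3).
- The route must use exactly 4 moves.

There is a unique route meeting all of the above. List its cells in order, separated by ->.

The waypoints must appear in the order (3,3), (2,3), with no cell reused.
Route from (1,1): 2× down-right (reaching (3,3)), 2× up (reaching (1,3)) — 4 moves in all.
Check: order respected (1 at step 2, 2 at step 3); 4 moves as required.

(1,1) -> (2,2) -> (3,3) -> (2,3) -> (1,3)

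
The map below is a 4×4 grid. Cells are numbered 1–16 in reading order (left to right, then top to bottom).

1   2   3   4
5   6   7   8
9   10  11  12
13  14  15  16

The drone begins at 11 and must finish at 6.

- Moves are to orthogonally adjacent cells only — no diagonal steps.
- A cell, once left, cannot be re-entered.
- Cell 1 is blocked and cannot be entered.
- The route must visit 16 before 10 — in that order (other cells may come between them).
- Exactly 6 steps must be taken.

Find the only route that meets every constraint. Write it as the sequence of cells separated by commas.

11, 12, 16, 15, 14, 10, 6

The waypoints must appear in the order 16, 10, with no cell reused.
Route from 11: right 1 to 12, down 1 to 16, left 2 to 14, up 2 to 6 — 6 moves in all.
Check: order respected (16 at step 2, 10 at step 5); 6 moves as required.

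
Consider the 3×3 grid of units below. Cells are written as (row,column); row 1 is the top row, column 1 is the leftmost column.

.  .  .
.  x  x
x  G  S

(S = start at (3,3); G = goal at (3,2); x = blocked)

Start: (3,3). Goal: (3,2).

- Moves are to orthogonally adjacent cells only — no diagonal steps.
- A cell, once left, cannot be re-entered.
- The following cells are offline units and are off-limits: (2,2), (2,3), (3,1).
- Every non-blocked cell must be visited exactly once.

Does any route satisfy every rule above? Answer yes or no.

no

Cell (1,3) has only one open neighbour but is neither the start nor the goal, so a Hamiltonian route would have to both enter and leave it through the same neighbour — impossible without revisiting.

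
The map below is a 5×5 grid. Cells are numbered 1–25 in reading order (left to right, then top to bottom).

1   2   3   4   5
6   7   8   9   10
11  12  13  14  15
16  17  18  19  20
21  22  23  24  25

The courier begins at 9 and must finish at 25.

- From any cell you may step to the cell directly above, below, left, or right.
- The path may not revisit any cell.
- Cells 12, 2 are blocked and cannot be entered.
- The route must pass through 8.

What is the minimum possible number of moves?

Any route passes through 8 somewhere between 9 and 25. Summing Manhattan distances along the two legs (9 → 8 → 25) gives a lower bound of 1 + 5 = 6 moves.
A route of 6 moves achieves this: 9 → 8 → 13 → 18 → 23 → 24 → 25.
Since 6 matches the lower bound, it is optimal.

6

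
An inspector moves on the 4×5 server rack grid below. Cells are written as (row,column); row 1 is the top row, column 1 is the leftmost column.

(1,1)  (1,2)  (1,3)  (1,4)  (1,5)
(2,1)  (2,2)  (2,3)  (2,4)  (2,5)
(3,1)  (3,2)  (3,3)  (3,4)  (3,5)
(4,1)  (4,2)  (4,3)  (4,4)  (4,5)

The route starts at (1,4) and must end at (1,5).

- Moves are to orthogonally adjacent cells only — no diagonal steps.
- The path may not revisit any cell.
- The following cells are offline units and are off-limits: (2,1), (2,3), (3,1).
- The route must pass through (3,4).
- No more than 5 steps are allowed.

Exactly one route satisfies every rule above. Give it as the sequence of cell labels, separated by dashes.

The 5-move cap with required stops at (3,4) leaves no slack for detours.
Route from (1,4): 2× down (reaching (3,4)), right to (3,5), 2× up (reaching (1,5)) — 5 moves in all.
Check: all required cells visited; 5 ≤ 5 moves.

(1,4) - (2,4) - (3,4) - (3,5) - (2,5) - (1,5)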